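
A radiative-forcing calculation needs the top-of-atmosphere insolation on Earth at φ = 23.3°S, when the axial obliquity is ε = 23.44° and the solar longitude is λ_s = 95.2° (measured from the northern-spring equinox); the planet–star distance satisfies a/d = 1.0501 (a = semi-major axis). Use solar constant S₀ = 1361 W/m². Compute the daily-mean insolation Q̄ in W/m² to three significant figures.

Q̄ ≈ 292 W/m²

Solar declination: sin δ = sin ε · sin λ_s = sin 23.44° × sin 95.2° = 0.39615, so δ = +23.338°.
cos H₀ = −tan(-23.3°) tan(+23.338°) = 0.1858, H₀ = 1.3839 rad.
Bracket: H₀ sin φ sin δ + cos φ cos δ sin H₀ = 1.3839×-0.39555×0.39615 + 0.91845×0.91819×0.98259 = -0.216853 + 0.828630 = 0.611777.
Inverse-square distance factor (a/d)² = 1.0501² = 1.102710.
Q̄ = (S₀/π) × 1.102710 × [bracket] = (1361/π) × 1.102710 × 0.611777 = 292.3 W/m².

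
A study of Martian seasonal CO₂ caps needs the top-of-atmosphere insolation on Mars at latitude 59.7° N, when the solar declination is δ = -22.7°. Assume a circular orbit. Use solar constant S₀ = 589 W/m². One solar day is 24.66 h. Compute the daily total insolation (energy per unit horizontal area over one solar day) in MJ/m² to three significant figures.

cos H₀ = −tan(+59.7°) tan(-22.700°) = 0.7159, H₀ = 0.7730 rad.
Bracket: H₀ sin φ sin δ + cos φ cos δ sin H₀ = 0.7730×0.86340×-0.38591 + 0.50453×0.92254×0.69825 = -0.257559 + 0.325000 = 0.067441.
Q̄ = (S₀/π) × [bracket] = (589/π) × 0.067441 = 12.644 W/m².
Daily total = Q̄ × 24.66 h × 3600 s/h = 12.644 × 24.66 × 3600 / 10⁶ = 1.122 MJ/m².

1.12 MJ/m²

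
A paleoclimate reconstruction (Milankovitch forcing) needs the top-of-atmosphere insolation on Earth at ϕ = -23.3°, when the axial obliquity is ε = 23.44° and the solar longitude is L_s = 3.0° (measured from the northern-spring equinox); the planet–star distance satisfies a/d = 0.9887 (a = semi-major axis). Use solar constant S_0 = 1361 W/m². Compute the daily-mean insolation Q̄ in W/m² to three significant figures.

Solar declination: sin δ = sin ε · sin L_s = sin 23.44° × sin 3.0° = 0.02082, so δ = +1.193°.
cos h₀ = −tan(-23.3°) tan(+1.193°) = 0.0090, h₀ = 1.5618 rad.
Bracket: h₀ sin ϕ sin δ + cos ϕ cos δ sin h₀ = 1.5618×-0.39555×0.02082 + 0.91845×0.99978×0.99996 = -0.012862 + 0.918211 = 0.905349.
Inverse-square distance factor (a/d)² = 0.9887² = 0.977528.
Q̄ = (S_0/π) × 0.977528 × [bracket] = (1361/π) × 0.977528 × 0.905349 = 383.4 W/m².

Q̄ ≈ 383 W/m²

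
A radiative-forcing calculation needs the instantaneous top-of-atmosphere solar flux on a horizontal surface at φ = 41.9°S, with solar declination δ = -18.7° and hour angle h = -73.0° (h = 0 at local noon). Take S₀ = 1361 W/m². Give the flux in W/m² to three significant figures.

cos θ_z = sin φ sin δ + cos φ cos δ cos h = 0.214116 + 0.206128 = 0.420244.
Flux = S₀ · cos θ_z = 1361 × 0.420244 = 572.0 W/m².

572 W/m²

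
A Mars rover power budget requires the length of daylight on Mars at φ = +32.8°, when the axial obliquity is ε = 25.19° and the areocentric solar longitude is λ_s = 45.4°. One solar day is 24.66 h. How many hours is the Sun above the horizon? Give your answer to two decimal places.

13.95 h

sin δ = sin 25.19° × sin 45.4° = 0.30305, so δ = +17.641°.
cos H₀ = −tan φ · tan δ = −tan(+32.8°) × tan(+17.641°) = -0.2049, so H₀ = 1.7772 rad = 101.83°.
Daylight = 2H₀/(2π) × 24.66 h = (1.7772/π) × 24.66 = 13.95 h.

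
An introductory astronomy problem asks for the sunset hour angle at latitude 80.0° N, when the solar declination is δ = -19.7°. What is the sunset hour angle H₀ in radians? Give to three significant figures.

cos H₀ = −tan φ · tan δ = 2.0306 ≥ 1, so the Sun never rises (polar night) and H₀ = 0.

H₀ = 0.00 rad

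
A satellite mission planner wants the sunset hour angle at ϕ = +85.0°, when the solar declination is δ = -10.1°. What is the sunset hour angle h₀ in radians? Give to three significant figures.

cos h₀ = −tan ϕ · tan δ = 2.0360 ≥ 1, so the Sun never rises (polar night) and h₀ = 0.

h₀ = 0.00 rad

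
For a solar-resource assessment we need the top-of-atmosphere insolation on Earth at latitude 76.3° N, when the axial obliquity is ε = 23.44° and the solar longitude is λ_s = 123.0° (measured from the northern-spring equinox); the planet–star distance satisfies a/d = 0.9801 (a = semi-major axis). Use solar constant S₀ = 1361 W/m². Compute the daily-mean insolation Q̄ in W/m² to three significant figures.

Q̄ ≈ 424 W/m²

Solar declination: sin δ = sin ε · sin λ_s = sin 23.44° × sin 123.0° = 0.33361, so δ = +19.488°.
cos H₀ = −tan(+76.3°) tan(+19.488°) = -1.4517 ≤ −1 ⇒ polar day, H₀ = π.
Bracket: H₀ sin φ sin δ + cos φ cos δ sin H₀ = 3.1416×0.97155×0.33361 + 0.23684×0.94271×0.00000 = 1.018252 + 0.000000 = 1.018252.
Inverse-square distance factor (a/d)² = 0.9801² = 0.960596.
Q̄ = (S₀/π) × 0.960596 × [bracket] = (1361/π) × 0.960596 × 1.018252 = 423.7 W/m².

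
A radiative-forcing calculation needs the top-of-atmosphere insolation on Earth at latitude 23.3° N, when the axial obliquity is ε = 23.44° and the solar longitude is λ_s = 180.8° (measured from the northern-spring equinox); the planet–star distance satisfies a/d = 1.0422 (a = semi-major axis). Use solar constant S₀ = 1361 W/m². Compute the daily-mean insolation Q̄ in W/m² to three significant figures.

Solar declination: sin δ = sin ε · sin λ_s = sin 23.44° × sin 180.8° = -0.00555, so δ = -0.318°.
cos H₀ = −tan(+23.3°) tan(-0.318°) = 0.0024, H₀ = 1.5684 rad.
Bracket: H₀ sin φ sin δ + cos φ cos δ sin H₀ = 1.5684×0.39555×-0.00555 + 0.91845×0.99998×1.00000 = -0.003443 + 0.918432 = 0.914989.
Inverse-square distance factor (a/d)² = 1.0422² = 1.086181.
Q̄ = (S₀/π) × 1.086181 × [bracket] = (1361/π) × 1.086181 × 0.914989 = 430.6 W/m².

Q̄ ≈ 431 W/m²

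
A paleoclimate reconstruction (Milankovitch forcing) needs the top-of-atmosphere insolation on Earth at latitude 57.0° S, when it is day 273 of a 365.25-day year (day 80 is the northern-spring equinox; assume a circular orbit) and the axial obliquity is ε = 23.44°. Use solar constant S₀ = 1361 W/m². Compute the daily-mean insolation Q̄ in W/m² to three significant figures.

Q̄ ≈ 277 W/m²

Solar longitude: λ_s = 360° × (273 − 80)/365.25 = 190.226°.
sin δ = sin 23.44° × sin 190.226° = -0.07062, so δ = -4.050°.
cos H₀ = −tan(-57.0°) tan(-4.050°) = -0.1090, H₀ = 1.6800 rad.
Bracket: H₀ sin φ sin δ + cos φ cos δ sin H₀ = 1.6800×-0.83867×-0.07062 + 0.54464×0.99750×0.99404 = 0.099501 + 0.540040 = 0.639541.
Q̄ = (S₀/π) × [bracket] = (1361/π) × 0.639541 = 277.1 W/m².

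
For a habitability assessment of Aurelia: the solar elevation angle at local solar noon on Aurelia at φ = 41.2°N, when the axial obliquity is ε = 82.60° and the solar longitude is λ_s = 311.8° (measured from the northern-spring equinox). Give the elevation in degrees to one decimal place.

Solar declination: sin δ = sin ε · sin λ_s = sin 82.60° × sin 311.8° = -0.73927, so δ = -47.669°.
At local noon the hour angle is zero, so the zenith angle equals |φ − δ| = |+41.2° − (-47.669°)| = 88.869°.
Elevation = 90° − 88.869° = 1.1°.

1.1°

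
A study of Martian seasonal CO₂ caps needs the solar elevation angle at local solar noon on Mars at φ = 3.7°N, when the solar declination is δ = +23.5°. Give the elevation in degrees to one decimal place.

At local noon the hour angle is zero, so the zenith angle equals |φ − δ| = |+3.7° − (+23.500°)| = 19.800°.
Elevation = 90° − 19.800° = 70.2°.

70.2°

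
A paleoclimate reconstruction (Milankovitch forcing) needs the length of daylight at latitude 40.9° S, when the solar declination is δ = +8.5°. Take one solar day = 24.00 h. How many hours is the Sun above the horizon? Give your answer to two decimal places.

11.01 h

cos h₀ = −tan ϕ · tan δ = −tan(-40.9°) × tan(+8.500°) = 0.1295, so h₀ = 1.4410 rad = 82.56°.
Daylight = 2h₀/(2π) × 24.00 h = (1.4410/π) × 24.00 = 11.01 h.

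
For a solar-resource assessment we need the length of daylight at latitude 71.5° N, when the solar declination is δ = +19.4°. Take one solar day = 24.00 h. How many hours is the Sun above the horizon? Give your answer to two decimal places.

Sunrise equation: cos H₀ = −tan φ · tan δ = -1.0525 ≤ −1, so the Sun never sets (polar day) and H₀ = π.
Daylight = 2H₀/(2π) × 24.00 h = (3.1416/π) × 24.00 = 24.00 h.

24.00 h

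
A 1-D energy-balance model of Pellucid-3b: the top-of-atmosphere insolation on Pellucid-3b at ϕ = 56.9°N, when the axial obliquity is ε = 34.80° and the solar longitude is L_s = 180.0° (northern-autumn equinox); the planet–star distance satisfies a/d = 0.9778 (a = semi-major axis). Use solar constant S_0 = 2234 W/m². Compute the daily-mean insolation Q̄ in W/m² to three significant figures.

Solar declination: sin δ = sin ε · sin L_s = sin 34.80° × sin 180.0° = 0.00000, so δ = +0.000°.
cos h₀ = −tan(+56.9°) tan(+0.000°) = -0.0000, h₀ = 1.5708 rad.
Bracket: h₀ sin ϕ sin δ + cos ϕ cos δ sin h₀ = 1.5708×0.83772×0.00000 + 0.54610×1.00000×1.00000 = 0.000000 + 0.546100 = 0.546100.
Inverse-square distance factor (a/d)² = 0.9778² = 0.956093.
Q̄ = (S_0/π) × 0.956093 × [bracket] = (2234/π) × 0.956093 × 0.546100 = 371.3 W/m².

Q̄ ≈ 371 W/m²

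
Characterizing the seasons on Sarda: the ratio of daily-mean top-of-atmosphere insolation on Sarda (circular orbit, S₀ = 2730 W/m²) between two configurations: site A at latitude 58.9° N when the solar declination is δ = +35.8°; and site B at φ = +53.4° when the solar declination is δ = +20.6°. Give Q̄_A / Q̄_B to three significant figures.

— Configuration A (φ=+58.9°):
cos H₀ = −tan(+58.9°) tan(+35.800°) = -1.1956 ≤ −1 ⇒ polar day, H₀ = π.
Bracket: H₀ sin φ sin δ + cos φ cos δ sin H₀ = 3.1416×0.85627×0.58496 + 0.51653×0.81106×0.00000 = 1.573576 + 0.000000 = 1.573576.
Q̄ = (S₀/π) × [bracket] = (2730/π) × 1.573576 = 1367.4 W/m².
— Configuration B (φ=+53.4°):
cos H₀ = −tan(+53.4°) tan(+20.600°) = -0.5061, H₀ = 2.1015 rad.
Bracket: H₀ sin φ sin δ + cos φ cos δ sin H₀ = 2.1015×0.80282×0.35184 + 0.59622×0.93606×0.86247 = 0.593598 + 0.481343 = 1.074941.
Q̄ = (S₀/π) × [bracket] = (2730/π) × 1.074941 = 934.11 W/m².
Ratio Q̄_A / Q̄_B = 1367.4 / 934.11 = 1.464.

Q̄_A / Q̄_B ≈ 1.46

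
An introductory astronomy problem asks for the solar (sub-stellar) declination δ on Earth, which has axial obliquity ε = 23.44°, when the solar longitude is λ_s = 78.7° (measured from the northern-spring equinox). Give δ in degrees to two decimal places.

δ = +22.96°

sin δ = sin ε · sin λ_s = sin 23.44° × sin 78.7° = 0.390077.
δ = arcsin(0.390077) = +22.96°.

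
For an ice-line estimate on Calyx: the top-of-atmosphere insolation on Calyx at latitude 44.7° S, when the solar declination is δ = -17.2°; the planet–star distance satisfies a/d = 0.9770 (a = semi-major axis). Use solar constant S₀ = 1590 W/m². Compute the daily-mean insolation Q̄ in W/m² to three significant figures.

cos H₀ = −tan(-44.7°) tan(-17.200°) = -0.3063, H₀ = 1.8821 rad.
Bracket: H₀ sin φ sin δ + cos φ cos δ sin H₀ = 1.8821×-0.70339×-0.29571 + 0.71080×0.95528×0.95193 = 0.391476 + 0.646373 = 1.037849.
Inverse-square distance factor (a/d)² = 0.9770² = 0.954529.
Q̄ = (S₀/π) × 0.954529 × [bracket] = (1590/π) × 0.954529 × 1.037849 = 501.4 W/m².

Q̄ ≈ 501 W/m²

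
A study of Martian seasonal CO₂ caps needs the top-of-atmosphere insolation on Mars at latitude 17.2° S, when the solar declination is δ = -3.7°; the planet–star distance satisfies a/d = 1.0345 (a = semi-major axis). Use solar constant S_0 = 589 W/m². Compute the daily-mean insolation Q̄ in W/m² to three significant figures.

Q̄ ≈ 197 W/m²

cos h₀ = −tan(-17.2°) tan(-3.700°) = -0.0200, h₀ = 1.5908 rad.
Bracket: h₀ sin ϕ sin δ + cos ϕ cos δ sin h₀ = 1.5908×-0.29571×-0.06453 + 0.95528×0.99792×0.99980 = 0.030356 + 0.953102 = 0.983458.
Inverse-square distance factor (a/d)² = 1.0345² = 1.070190.
Q̄ = (S_0/π) × 1.070190 × [bracket] = (589/π) × 1.070190 × 0.983458 = 197.3 W/m².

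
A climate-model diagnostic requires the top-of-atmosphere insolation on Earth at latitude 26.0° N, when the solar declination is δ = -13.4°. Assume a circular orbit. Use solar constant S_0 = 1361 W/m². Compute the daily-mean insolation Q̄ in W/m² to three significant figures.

Q̄ ≈ 312 W/m²

cos h₀ = −tan(+26.0°) tan(-13.400°) = 0.1162, h₀ = 1.4543 rad.
Bracket: h₀ sin ϕ sin δ + cos ϕ cos δ sin h₀ = 1.4543×0.43837×-0.23175 + 0.89879×0.97278×0.99323 = -0.147746 + 0.868406 = 0.720660.
Q̄ = (S_0/π) × [bracket] = (1361/π) × 0.720660 = 312.2 W/m².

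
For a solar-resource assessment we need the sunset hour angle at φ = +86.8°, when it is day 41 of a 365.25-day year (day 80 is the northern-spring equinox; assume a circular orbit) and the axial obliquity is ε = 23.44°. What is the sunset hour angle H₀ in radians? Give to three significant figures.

Solar longitude: λ_s = 360° × (41 − 80)/365.25 = -38.439°, i.e. -38.439° + 360° = 321.561°.
sin δ = sin 23.44° × sin 321.561° = -0.24730, so δ = -14.318°.
cos H₀ = −tan φ · tan δ = 4.5651 ≥ 1, so the Sun never rises (polar night) and H₀ = 0.

H₀ = 0.00 rad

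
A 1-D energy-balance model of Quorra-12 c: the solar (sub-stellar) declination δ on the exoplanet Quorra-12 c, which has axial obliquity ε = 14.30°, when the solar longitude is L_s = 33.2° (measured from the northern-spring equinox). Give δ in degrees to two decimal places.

sin δ = sin ε · sin L_s = sin 14.30° × sin 33.2° = 0.135248.
δ = arcsin(0.135248) = +7.77°.

δ = +7.77°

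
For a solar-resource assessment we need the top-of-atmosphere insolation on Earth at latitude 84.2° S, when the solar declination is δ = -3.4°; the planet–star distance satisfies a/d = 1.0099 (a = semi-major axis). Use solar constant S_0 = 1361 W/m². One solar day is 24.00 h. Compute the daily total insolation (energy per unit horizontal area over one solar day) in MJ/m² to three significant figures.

8.07 MJ/m²

cos h₀ = −tan(-84.2°) tan(-3.400°) = -0.5849, h₀ = 2.1955 rad.
Bracket: h₀ sin ϕ sin δ + cos ϕ cos δ sin h₀ = 2.1955×-0.99488×-0.05931 + 0.10106×0.99824×0.81111 = 0.129548 + 0.081827 = 0.211375.
Inverse-square distance factor (a/d)² = 1.0099² = 1.019898.
Q̄ = (S_0/π) × 1.019898 × [bracket] = (1361/π) × 1.019898 × 0.211375 = 93.394 W/m².
Daily total = Q̄ × 24.00 h × 3600 s/h = 93.394 × 24.00 × 3600 / 10⁶ = 8.069 MJ/m².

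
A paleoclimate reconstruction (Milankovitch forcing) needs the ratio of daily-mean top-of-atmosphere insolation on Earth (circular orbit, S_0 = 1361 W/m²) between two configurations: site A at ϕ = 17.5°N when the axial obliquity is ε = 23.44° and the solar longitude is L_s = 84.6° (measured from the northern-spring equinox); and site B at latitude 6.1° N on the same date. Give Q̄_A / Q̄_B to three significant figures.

— Configuration A (ϕ=+17.5°):
Solar declination: sin δ = sin ε · sin L_s = sin 23.44° × sin 84.6° = 0.39602, so δ = +23.330°.
cos h₀ = −tan(+17.5°) tan(+23.330°) = -0.1360, h₀ = 1.7072 rad.
Bracket: h₀ sin ϕ sin δ + cos ϕ cos δ sin h₀ = 1.7072×0.30071×0.39602 + 0.95372×0.91824×0.99071 = 0.203306 + 0.867608 = 1.070914.
Q̄ = (S_0/π) × [bracket] = (1361/π) × 1.070914 = 463.94 W/m².
— Configuration B (ϕ=+6.1°):
cos h₀ = −tan(+6.1°) tan(+23.330°) = -0.0461, h₀ = 1.6169 rad.
Bracket: h₀ sin ϕ sin δ + cos ϕ cos δ sin h₀ = 1.6169×0.10626×0.39602 + 0.99434×0.91824×0.99894 = 0.068041 + 0.912075 = 0.980116.
Q̄ = (S_0/π) × [bracket] = (1361/π) × 0.980116 = 424.61 W/m².
Ratio Q̄_A / Q̄_B = 463.94 / 424.61 = 1.093.

Q̄_A / Q̄_B ≈ 1.09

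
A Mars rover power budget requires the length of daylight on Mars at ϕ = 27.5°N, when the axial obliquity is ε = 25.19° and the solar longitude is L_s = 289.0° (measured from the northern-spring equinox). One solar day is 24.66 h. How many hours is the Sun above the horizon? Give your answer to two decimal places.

Solar declination: sin δ = sin ε · sin L_s = sin 25.19° × sin 289.0° = -0.40243, so δ = -23.730°.
cos h₀ = −tan ϕ · tan δ = −tan(+27.5°) × tan(-23.730°) = 0.2288, so h₀ = 1.3399 rad = 76.77°.
Daylight = 2h₀/(2π) × 24.66 h = (1.3399/π) × 24.66 = 10.52 h.

10.52 h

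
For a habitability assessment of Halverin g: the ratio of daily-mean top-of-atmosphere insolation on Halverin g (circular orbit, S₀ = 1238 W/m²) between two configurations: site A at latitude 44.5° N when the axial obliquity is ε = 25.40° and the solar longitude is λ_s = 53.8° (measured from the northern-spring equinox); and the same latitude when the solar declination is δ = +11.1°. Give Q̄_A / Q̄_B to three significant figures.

Q̄_A / Q̄_B ≈ 1.18

— Configuration A (φ=+44.5°):
Solar declination: sin δ = sin ε · sin λ_s = sin 25.40° × sin 53.8° = 0.34613, so δ = +20.251°.
cos H₀ = −tan(+44.5°) tan(+20.251°) = -0.3626, H₀ = 1.9418 rad.
Bracket: H₀ sin φ sin δ + cos φ cos δ sin H₀ = 1.9418×0.70091×0.34613 + 0.71325×0.93819×0.93196 = 0.471092 + 0.623634 = 1.094726.
Q̄ = (S₀/π) × [bracket] = (1238/π) × 1.094726 = 431.40 W/m².
— Configuration B (φ=+44.5°):
cos H₀ = −tan(+44.5°) tan(+11.100°) = -0.1928, H₀ = 1.7648 rad.
Bracket: H₀ sin φ sin δ + cos φ cos δ sin H₀ = 1.7648×0.70091×0.19252 + 0.71325×0.98129×0.98124 = 0.238141 + 0.686775 = 0.924916.
Q̄ = (S₀/π) × [bracket] = (1238/π) × 0.924916 = 364.48 W/m².
Ratio Q̄_A / Q̄_B = 431.40 / 364.48 = 1.184.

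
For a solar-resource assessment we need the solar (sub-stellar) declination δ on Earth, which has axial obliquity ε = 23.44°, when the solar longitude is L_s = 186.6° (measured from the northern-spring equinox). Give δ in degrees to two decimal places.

sin δ = sin ε · sin L_s = sin 23.44° × sin 186.6° = -0.045721.
δ = arcsin(-0.045721) = -2.62°.

δ = -2.62°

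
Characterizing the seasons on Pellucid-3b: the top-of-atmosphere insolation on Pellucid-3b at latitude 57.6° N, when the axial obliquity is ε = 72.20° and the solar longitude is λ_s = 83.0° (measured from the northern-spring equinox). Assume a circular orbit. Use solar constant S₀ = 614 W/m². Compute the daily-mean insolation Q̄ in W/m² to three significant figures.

Q̄ ≈ 490 W/m²

Solar declination: sin δ = sin ε · sin λ_s = sin 72.20° × sin 83.0° = 0.94503, so δ = +70.915°.
cos H₀ = −tan(+57.6°) tan(+70.915°) = -4.5542 ≤ −1 ⇒ polar day, H₀ = π.
Bracket: H₀ sin φ sin δ + cos φ cos δ sin H₀ = 3.1416×0.84433×0.94503 + 0.53583×0.32698×0.00000 = 2.506737 + 0.000000 = 2.506737.
Q̄ = (S₀/π) × [bracket] = (614/π) × 2.506737 = 489.9 W/m².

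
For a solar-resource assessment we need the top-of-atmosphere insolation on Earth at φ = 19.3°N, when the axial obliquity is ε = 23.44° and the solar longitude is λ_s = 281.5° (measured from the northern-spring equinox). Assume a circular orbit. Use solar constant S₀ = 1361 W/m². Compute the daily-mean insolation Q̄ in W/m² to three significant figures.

Solar declination: sin δ = sin ε · sin λ_s = sin 23.44° × sin 281.5° = -0.38980, so δ = -22.942°.
cos H₀ = −tan(+19.3°) tan(-22.942°) = 0.1482, H₀ = 1.4220 rad.
Bracket: H₀ sin φ sin δ + cos φ cos δ sin H₀ = 1.4220×0.33051×-0.38980 + 0.94380×0.92090×0.98895 = -0.183200 + 0.859541 = 0.676341.
Q̄ = (S₀/π) × [bracket] = (1361/π) × 0.676341 = 293.0 W/m².

Q̄ ≈ 293 W/m²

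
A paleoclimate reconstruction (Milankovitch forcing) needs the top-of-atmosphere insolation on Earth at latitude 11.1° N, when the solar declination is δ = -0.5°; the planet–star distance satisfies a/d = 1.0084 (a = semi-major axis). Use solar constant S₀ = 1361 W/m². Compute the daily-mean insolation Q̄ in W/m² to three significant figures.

Q̄ ≈ 431 W/m²

cos H₀ = −tan(+11.1°) tan(-0.500°) = 0.0017, H₀ = 1.5691 rad.
Bracket: H₀ sin φ sin δ + cos φ cos δ sin H₀ = 1.5691×0.19252×-0.00873 + 0.98129×0.99996×1.00000 = -0.002637 + 0.981251 = 0.978614.
Inverse-square distance factor (a/d)² = 1.0084² = 1.016871.
Q̄ = (S₀/π) × 1.016871 × [bracket] = (1361/π) × 1.016871 × 0.978614 = 431.1 W/m².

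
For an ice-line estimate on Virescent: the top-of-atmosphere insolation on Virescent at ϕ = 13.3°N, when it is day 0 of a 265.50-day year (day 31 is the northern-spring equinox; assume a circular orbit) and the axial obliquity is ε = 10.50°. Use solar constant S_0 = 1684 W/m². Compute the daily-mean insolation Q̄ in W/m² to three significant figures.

Solar longitude: L_s = 360° × (0 − 31)/265.50 = -42.034°, i.e. -42.034° + 360° = 317.966°.
sin δ = sin 10.50° × sin 317.966° = -0.12202, so δ = -7.009°.
cos h₀ = −tan(+13.3°) tan(-7.009°) = 0.0291, h₀ = 1.5417 rad.
Bracket: h₀ sin ϕ sin δ + cos ϕ cos δ sin h₀ = 1.5417×0.23005×-0.12202 + 0.97318×0.99253×0.99958 = -0.043277 + 0.965505 = 0.922228.
Q̄ = (S_0/π) × [bracket] = (1684/π) × 0.922228 = 494.3 W/m².

Q̄ ≈ 494 W/m²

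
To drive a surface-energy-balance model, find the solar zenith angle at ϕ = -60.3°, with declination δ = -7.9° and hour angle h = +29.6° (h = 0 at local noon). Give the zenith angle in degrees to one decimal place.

θ_z = 56.9°

cos θ_z = sin ϕ sin δ + cos ϕ cos δ cos h = 0.119389 + 0.426710 = 0.546099.
θ_z = arccos(0.546099) = 56.9°.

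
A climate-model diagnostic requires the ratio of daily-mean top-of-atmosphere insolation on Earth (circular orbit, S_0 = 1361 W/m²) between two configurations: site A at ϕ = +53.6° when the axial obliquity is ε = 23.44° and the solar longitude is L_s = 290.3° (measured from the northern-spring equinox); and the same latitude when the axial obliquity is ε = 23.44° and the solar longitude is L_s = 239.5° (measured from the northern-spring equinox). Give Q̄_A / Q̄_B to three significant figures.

— Configuration A (ϕ=+53.6°):
Solar declination: sin δ = sin ε · sin L_s = sin 23.44° × sin 290.3° = -0.37308, so δ = -21.906°.
cos h₀ = −tan(+53.6°) tan(-21.906°) = 0.5454, h₀ = 0.9939 rad.
Bracket: h₀ sin ϕ sin δ + cos ϕ cos δ sin h₀ = 0.9939×0.80489×-0.37308 + 0.59342×0.92780×0.83817 = -0.298457 + 0.461476 = 0.163019.
Q̄ = (S_0/π) × [bracket] = (1361/π) × 0.163019 = 70.623 W/m².
— Configuration B (ϕ=+53.6°):
Solar declination: sin δ = sin ε · sin L_s = sin 23.44° × sin 239.5° = -0.34275, so δ = -20.044°.
cos h₀ = −tan(+53.6°) tan(-20.044°) = 0.4949, h₀ = 1.0531 rad.
Bracket: h₀ sin ϕ sin δ + cos ϕ cos δ sin h₀ = 1.0531×0.80489×-0.34275 + 0.59342×0.93943×0.86897 = -0.290525 + 0.484430 = 0.193905.
Q̄ = (S_0/π) × [bracket] = (1361/π) × 0.193905 = 84.003 W/m².
Ratio Q̄_A / Q̄_B = 70.623 / 84.003 = 0.8407.

Q̄_A / Q̄_B ≈ 0.841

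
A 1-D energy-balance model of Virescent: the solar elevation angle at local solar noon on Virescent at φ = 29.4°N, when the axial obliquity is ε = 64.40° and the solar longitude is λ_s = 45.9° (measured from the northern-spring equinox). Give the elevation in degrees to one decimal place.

79.0°

Solar declination: sin δ = sin ε · sin λ_s = sin 64.40° × sin 45.9° = 0.64763, so δ = +40.363°.
At local noon the hour angle is zero, so the zenith angle equals |φ − δ| = |+29.4° − (+40.363°)| = 10.963°.
Elevation = 90° − 10.963° = 79.0°.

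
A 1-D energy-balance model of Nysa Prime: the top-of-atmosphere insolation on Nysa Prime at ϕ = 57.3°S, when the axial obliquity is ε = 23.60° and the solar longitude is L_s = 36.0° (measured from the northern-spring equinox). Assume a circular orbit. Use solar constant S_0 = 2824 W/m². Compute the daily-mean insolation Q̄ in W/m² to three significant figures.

Solar declination: sin δ = sin ε · sin L_s = sin 23.60° × sin 36.0° = 0.23532, so δ = +13.610°.
cos h₀ = −tan(-57.3°) tan(+13.610°) = 0.3771, h₀ = 1.1841 rad.
Bracket: h₀ sin ϕ sin δ + cos ϕ cos δ sin h₀ = 1.1841×-0.84151×0.23532 + 0.54024×0.97192×0.92616 = -0.234480 + 0.486299 = 0.251819.
Q̄ = (S_0/π) × [bracket] = (2824/π) × 0.251819 = 226.4 W/m².

Q̄ ≈ 226 W/m²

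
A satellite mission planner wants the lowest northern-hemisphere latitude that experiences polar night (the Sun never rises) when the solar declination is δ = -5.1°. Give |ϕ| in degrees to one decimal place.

|ϕ| = 84.9°

Polar night requires cos h₀ = −tan ϕ tan δ ≥ 1, i.e. tan ϕ tan δ ≤ −1.
The boundary is |tan ϕ| · |tan δ| = 1, so |ϕ| = 90° − |δ| = 90° − 5.1° = 84.9° in the northern hemisphere.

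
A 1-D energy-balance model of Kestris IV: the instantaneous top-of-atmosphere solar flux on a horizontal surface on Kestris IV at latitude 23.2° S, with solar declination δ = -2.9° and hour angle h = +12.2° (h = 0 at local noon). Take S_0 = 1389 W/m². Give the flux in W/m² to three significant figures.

cos θ_z = sin ϕ sin δ + cos ϕ cos δ cos h = 0.019931 + 0.897227 = 0.917158.
Flux = S_0 · cos θ_z = 1389 × 0.917158 = 1274 W/m².

1.27e+03 W/m²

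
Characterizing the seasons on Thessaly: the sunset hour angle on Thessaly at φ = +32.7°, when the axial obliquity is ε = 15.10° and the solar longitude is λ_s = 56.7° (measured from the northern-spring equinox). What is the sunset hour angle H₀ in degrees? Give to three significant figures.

Solar declination: sin δ = sin ε · sin λ_s = sin 15.10° × sin 56.7° = 0.21773, so δ = +12.576°.
cos H₀ = −tan φ · tan δ = −tan(+32.7°) × tan(+12.576°) = -0.1432, so H₀ = 1.7145 rad = 98.23°.

H₀ = 98.2°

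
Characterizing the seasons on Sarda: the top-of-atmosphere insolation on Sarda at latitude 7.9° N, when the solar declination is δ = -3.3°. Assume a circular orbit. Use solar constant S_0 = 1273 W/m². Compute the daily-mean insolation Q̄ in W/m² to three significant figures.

Q̄ ≈ 396 W/m²

cos h₀ = −tan(+7.9°) tan(-3.300°) = 0.0080, h₀ = 1.5628 rad.
Bracket: h₀ sin ϕ sin δ + cos ϕ cos δ sin h₀ = 1.5628×0.13744×-0.05756 + 0.99051×0.99834×0.99997 = -0.012363 + 0.988836 = 0.976473.
Q̄ = (S_0/π) × [bracket] = (1273/π) × 0.976473 = 395.7 W/m².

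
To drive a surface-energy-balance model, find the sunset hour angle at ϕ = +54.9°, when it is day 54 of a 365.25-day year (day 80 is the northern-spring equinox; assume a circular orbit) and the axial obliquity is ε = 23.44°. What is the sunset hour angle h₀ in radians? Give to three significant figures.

h₀ = 1.32 rad

Solar longitude: L_s = 360° × (54 − 80)/365.25 = -25.626°, i.e. -25.626° + 360° = 334.374°.
sin δ = sin 23.44° × sin 334.374° = -0.17204, so δ = -9.907°.
cos h₀ = −tan ϕ · tan δ = −tan(+54.9°) × tan(-9.907°) = 0.2485, so h₀ = 1.3197 rad = 75.61°.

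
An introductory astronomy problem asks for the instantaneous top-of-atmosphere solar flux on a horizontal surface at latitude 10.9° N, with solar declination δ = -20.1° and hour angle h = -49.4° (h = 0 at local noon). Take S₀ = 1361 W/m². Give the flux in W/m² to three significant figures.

cos θ_z = sin φ sin δ + cos φ cos δ cos h = -0.064984 + 0.600113 = 0.535129.
Flux = S₀ · cos θ_z = 1361 × 0.535129 = 728.3 W/m².

728 W/m²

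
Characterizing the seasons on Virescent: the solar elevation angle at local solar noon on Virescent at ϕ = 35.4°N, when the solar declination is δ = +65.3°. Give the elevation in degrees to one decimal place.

60.1°

At local noon the hour angle is zero, so the zenith angle equals |ϕ − δ| = |+35.4° − (+65.300°)| = 29.900°.
Elevation = 90° − 29.900° = 60.1°.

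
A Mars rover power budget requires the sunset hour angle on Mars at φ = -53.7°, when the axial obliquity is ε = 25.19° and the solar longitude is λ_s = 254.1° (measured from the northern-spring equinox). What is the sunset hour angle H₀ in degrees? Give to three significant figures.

H₀ = 128°

Solar declination: sin δ = sin ε · sin λ_s = sin 25.19° × sin 254.1° = -0.40934, so δ = -24.163°.
cos H₀ = −tan φ · tan δ = −tan(-53.7°) × tan(-24.163°) = -0.6108, so H₀ = 2.2278 rad = 127.64°.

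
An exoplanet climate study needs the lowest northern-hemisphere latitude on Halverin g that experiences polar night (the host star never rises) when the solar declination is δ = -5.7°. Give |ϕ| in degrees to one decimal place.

|ϕ| = 84.3°

Polar night requires cos h₀ = −tan ϕ tan δ ≥ 1, i.e. tan ϕ tan δ ≤ −1.
The boundary is |tan ϕ| · |tan δ| = 1, so |ϕ| = 90° − |δ| = 90° − 5.7° = 84.3° in the northern hemisphere.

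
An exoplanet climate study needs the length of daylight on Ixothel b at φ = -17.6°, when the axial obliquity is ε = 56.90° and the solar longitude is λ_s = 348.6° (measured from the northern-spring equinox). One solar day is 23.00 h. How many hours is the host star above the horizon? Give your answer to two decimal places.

Solar declination: sin δ = sin ε · sin λ_s = sin 56.90° × sin 348.6° = -0.16558, so δ = -9.531°.
cos H₀ = −tan φ · tan δ = −tan(-17.6°) × tan(-9.531°) = -0.0533, so H₀ = 1.6241 rad = 93.05°.
Daylight = 2H₀/(2π) × 23.00 h = (1.6241/π) × 23.00 = 11.89 h.

11.89 h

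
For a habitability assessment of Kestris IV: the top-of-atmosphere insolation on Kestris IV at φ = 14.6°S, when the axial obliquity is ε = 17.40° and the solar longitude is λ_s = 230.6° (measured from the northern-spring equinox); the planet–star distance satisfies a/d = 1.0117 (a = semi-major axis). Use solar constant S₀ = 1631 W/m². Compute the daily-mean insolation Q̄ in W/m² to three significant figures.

Solar declination: sin δ = sin ε · sin λ_s = sin 17.40° × sin 230.6° = -0.23108, so δ = -13.361°.
cos H₀ = −tan(-14.6°) tan(-13.361°) = -0.0619, H₀ = 1.6327 rad.
Bracket: H₀ sin φ sin δ + cos φ cos δ sin H₀ = 1.6327×-0.25207×-0.23108 + 0.96771×0.97294×0.99808 = 0.095102 + 0.939716 = 1.034818.
Inverse-square distance factor (a/d)² = 1.0117² = 1.023537.
Q̄ = (S₀/π) × 1.023537 × [bracket] = (1631/π) × 1.023537 × 1.034818 = 549.9 W/m².

Q̄ ≈ 550 W/m²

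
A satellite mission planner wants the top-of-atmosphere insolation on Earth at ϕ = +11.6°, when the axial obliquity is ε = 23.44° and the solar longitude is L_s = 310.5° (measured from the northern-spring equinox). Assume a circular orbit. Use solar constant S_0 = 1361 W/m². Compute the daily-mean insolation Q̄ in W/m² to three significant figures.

Q̄ ≈ 364 W/m²

Solar declination: sin δ = sin ε · sin L_s = sin 23.44° × sin 310.5° = -0.30248, so δ = -17.607°.
cos h₀ = −tan(+11.6°) tan(-17.607°) = 0.0651, h₀ = 1.5056 rad.
Bracket: h₀ sin ϕ sin δ + cos ϕ cos δ sin h₀ = 1.5056×0.20108×-0.30248 + 0.97958×0.95316×0.99788 = -0.091575 + 0.931717 = 0.840142.
Q̄ = (S_0/π) × [bracket] = (1361/π) × 0.840142 = 364.0 W/m².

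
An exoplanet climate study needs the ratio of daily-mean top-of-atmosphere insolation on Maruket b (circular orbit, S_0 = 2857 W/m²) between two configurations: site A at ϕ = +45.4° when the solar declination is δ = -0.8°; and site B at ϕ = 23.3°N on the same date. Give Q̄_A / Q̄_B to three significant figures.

Q̄_A / Q̄_B ≈ 0.755

— Configuration A (ϕ=+45.4°):
cos h₀ = −tan(+45.4°) tan(-0.800°) = 0.0142, h₀ = 1.5566 rad.
Bracket: h₀ sin ϕ sin δ + cos ϕ cos δ sin h₀ = 1.5566×0.71203×-0.01396 + 0.70215×0.99990×0.99990 = -0.015473 + 0.702010 = 0.686537.
Q̄ = (S_0/π) × [bracket] = (2857/π) × 0.686537 = 624.34 W/m².
— Configuration B (ϕ=+23.3°):
cos h₀ = −tan(+23.3°) tan(-0.800°) = 0.0060, h₀ = 1.5648 rad.
Bracket: h₀ sin ϕ sin δ + cos ϕ cos δ sin h₀ = 1.5648×0.39555×-0.01396 + 0.91845×0.99990×0.99998 = -0.008641 + 0.918340 = 0.909699.
Q̄ = (S_0/π) × [bracket] = (2857/π) × 0.909699 = 827.29 W/m².
Ratio Q̄_A / Q̄_B = 624.34 / 827.29 = 0.7547.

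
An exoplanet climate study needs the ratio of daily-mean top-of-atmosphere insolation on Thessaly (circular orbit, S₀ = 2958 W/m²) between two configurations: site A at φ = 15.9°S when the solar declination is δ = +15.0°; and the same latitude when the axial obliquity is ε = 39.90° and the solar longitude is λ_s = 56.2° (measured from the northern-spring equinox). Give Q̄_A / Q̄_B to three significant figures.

— Configuration A (φ=-15.9°):
cos H₀ = −tan(-15.9°) tan(+15.000°) = 0.0763, H₀ = 1.4944 rad.
Bracket: H₀ sin φ sin δ + cos φ cos δ sin H₀ = 1.4944×-0.27396×0.25882 + 0.96174×0.96593×0.99708 = -0.105962 + 0.926261 = 0.820299.
Q̄ = (S₀/π) × [bracket] = (2958/π) × 0.820299 = 772.36 W/m².
— Configuration B (φ=-15.9°):
Solar declination: sin δ = sin ε · sin λ_s = sin 39.90° × sin 56.2° = 0.53303, so δ = +32.211°.
cos H₀ = −tan(-15.9°) tan(+32.211°) = 0.1795, H₀ = 1.3904 rad.
Bracket: H₀ sin φ sin δ + cos φ cos δ sin H₀ = 1.3904×-0.27396×0.53303 + 0.96174×0.84609×0.98377 = -0.203039 + 0.800512 = 0.597473.
Q̄ = (S₀/π) × [bracket] = (2958/π) × 0.597473 = 562.56 W/m².
Ratio Q̄_A / Q̄_B = 772.36 / 562.56 = 1.373.

Q̄_A / Q̄_B ≈ 1.37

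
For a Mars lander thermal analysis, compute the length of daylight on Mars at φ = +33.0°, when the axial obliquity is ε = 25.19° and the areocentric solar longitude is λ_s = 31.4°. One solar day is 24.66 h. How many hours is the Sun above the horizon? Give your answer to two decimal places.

sin δ = sin 25.19° × sin 31.4° = 0.22175, so δ = +12.812°.
cos H₀ = −tan φ · tan δ = −tan(+33.0°) × tan(+12.812°) = -0.1477, so H₀ = 1.7190 rad = 98.49°.
Daylight = 2H₀/(2π) × 24.66 h = (1.7190/π) × 24.66 = 13.49 h.

13.49 h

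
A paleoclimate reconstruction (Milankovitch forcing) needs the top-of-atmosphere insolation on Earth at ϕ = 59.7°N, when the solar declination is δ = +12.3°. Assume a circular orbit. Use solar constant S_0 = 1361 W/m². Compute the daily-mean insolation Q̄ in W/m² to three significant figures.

Q̄ ≈ 354 W/m²

cos h₀ = −tan(+59.7°) tan(+12.300°) = -0.3731, h₀ = 1.9532 rad.
Bracket: h₀ sin ϕ sin δ + cos ϕ cos δ sin h₀ = 1.9532×0.86340×0.21303 + 0.50453×0.97705×0.92778 = 0.359252 + 0.457350 = 0.816602.
Q̄ = (S_0/π) × [bracket] = (1361/π) × 0.816602 = 353.8 W/m².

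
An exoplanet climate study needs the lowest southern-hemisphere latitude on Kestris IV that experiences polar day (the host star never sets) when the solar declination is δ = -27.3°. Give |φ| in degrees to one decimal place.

Polar day requires cos H₀ = −tan φ tan δ ≤ −1, i.e. tan φ tan δ ≥ 1.
The boundary is |tan φ| · |tan δ| = 1, so |φ| = 90° − |δ| = 90° − 27.3° = 62.7° in the southern hemisphere.

|φ| = 62.7°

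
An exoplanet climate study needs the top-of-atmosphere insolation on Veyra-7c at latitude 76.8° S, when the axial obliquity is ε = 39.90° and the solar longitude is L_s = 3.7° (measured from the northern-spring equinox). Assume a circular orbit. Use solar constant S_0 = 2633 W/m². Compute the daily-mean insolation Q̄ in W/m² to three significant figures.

Q̄ ≈ 141 W/m²

Solar declination: sin δ = sin ε · sin L_s = sin 39.90° × sin 3.7° = 0.04139, so δ = +2.372°.
cos h₀ = −tan(-76.8°) tan(+2.372°) = 0.1766, h₀ = 1.3932 rad.
Bracket: h₀ sin ϕ sin δ + cos ϕ cos δ sin h₀ = 1.3932×-0.97358×0.04139 + 0.22835×0.99914×0.98428 = -0.056141 + 0.224567 = 0.168426.
Q̄ = (S_0/π) × [bracket] = (2633/π) × 0.168426 = 141.2 W/m².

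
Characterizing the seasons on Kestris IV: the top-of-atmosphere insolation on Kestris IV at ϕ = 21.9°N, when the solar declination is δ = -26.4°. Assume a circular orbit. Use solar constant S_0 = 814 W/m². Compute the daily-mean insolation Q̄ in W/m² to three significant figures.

Q̄ ≈ 152 W/m²

cos h₀ = −tan(+21.9°) tan(-26.400°) = 0.1996, h₀ = 1.3699 rad.
Bracket: h₀ sin ϕ sin δ + cos ϕ cos δ sin h₀ = 1.3699×0.37299×-0.44464 + 0.92784×0.89571×0.97989 = -0.227193 + 0.814363 = 0.587170.
Q̄ = (S_0/π) × [bracket] = (814/π) × 0.587170 = 152.1 W/m².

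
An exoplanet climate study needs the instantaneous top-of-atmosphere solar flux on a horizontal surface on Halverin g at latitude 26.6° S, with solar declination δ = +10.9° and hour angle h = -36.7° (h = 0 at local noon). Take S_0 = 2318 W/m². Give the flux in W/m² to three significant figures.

cos θ_z = sin ϕ sin δ + cos ϕ cos δ cos h = -0.084669 + 0.703977 = 0.619308.
Flux = S_0 · cos θ_z = 2318 × 0.619308 = 1436 W/m².

1.44e+03 W/m²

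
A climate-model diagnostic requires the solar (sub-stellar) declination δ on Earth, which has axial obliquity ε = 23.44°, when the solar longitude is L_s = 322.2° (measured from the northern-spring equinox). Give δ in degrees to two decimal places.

sin δ = sin ε · sin L_s = sin 23.44° × sin 322.2° = -0.243807.
δ = arcsin(-0.243807) = -14.11°.

δ = -14.11°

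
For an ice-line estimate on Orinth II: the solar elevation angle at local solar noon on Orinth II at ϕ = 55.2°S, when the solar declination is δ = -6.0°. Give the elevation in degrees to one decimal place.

40.8°

At local noon the hour angle is zero, so the zenith angle equals |ϕ − δ| = |-55.2° − (-6.000°)| = 49.200°.
Elevation = 90° − 49.200° = 40.8°.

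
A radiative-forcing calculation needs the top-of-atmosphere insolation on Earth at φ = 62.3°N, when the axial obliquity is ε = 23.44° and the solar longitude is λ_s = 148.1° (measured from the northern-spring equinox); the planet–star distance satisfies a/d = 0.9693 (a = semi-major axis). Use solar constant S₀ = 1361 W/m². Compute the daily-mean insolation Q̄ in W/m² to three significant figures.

Q̄ ≈ 320 W/m²

Solar declination: sin δ = sin ε · sin λ_s = sin 23.44° × sin 148.1° = 0.21021, so δ = +12.134°.
cos H₀ = −tan(+62.3°) tan(+12.134°) = -0.4095, H₀ = 1.9927 rad.
Bracket: H₀ sin φ sin δ + cos φ cos δ sin H₀ = 1.9927×0.88539×0.21021 + 0.46484×0.97766×0.91229 = 0.370877 + 0.414595 = 0.785472.
Inverse-square distance factor (a/d)² = 0.9693² = 0.939542.
Q̄ = (S₀/π) × 0.939542 × [bracket] = (1361/π) × 0.939542 × 0.785472 = 319.7 W/m².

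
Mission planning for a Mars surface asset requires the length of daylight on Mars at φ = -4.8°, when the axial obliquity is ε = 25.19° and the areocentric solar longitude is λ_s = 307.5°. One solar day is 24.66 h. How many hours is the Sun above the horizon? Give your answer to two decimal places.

12.57 h

sin δ = sin 25.19° × sin 307.5° = -0.33767, so δ = -19.735°.
cos H₀ = −tan φ · tan δ = −tan(-4.8°) × tan(-19.735°) = -0.0301, so H₀ = 1.6009 rad = 91.73°.
Daylight = 2H₀/(2π) × 24.66 h = (1.6009/π) × 24.66 = 12.57 h.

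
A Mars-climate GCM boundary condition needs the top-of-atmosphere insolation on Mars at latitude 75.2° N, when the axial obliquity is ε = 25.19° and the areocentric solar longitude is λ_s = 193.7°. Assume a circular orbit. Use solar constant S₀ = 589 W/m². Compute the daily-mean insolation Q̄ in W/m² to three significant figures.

Q̄ ≈ 22.5 W/m²

sin δ = sin 25.19° × sin 193.7° = -0.10080, so δ = -5.785°.
cos H₀ = −tan(+75.2°) tan(-5.785°) = 0.3835, H₀ = 1.1772 rad.
Bracket: H₀ sin φ sin δ + cos φ cos δ sin H₀ = 1.1772×0.96682×-0.10080 + 0.25545×0.99491×0.92355 = -0.114725 + 0.234720 = 0.119995.
Q̄ = (S₀/π) × [bracket] = (589/π) × 0.119995 = 22.50 W/m².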